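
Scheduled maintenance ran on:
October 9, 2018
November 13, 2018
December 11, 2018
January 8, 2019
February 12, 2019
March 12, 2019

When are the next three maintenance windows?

All dates are Tuesdays, 35, 28, 28, 35, 28 days apart.
Specifically, the 2nd Tuesday of each month.
2nd Tuesday of April 2019: April 9, 2019.
2nd Tuesday of May 2019: May 14, 2019.
June 2019 — 2nd Tuesday is June 11, 2019.

April 9, 2019; May 14, 2019; June 11, 2019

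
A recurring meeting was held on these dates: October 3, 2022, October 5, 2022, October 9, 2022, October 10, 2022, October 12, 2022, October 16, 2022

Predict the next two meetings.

October 17, 2022; October 19, 2022

Every event lands on a Monday or Wednesday or Sunday (gaps cycle 2, 4, 1, 2, 4).
So the schedule is: every Monday, Wednesday and Sunday.
Next Monday: October 17, 2022.
The following Wednesday is October 19, 2022.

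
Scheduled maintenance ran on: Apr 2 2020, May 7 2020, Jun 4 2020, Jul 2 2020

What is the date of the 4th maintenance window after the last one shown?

Gaps: 35, 28, 28 days — a mix of 28 and 35. Every date is a Thursday.
Each is the 1st Thursday of its month.
August 2020 — 1st Thursday is Aug 6 2020.
1st Thursday of September 2020: Sep 3 2020.
October 2020 — 1st Thursday is Oct 1 2020.
1st Thursday of November 2020: Nov 5 2020.

Nov 5 2020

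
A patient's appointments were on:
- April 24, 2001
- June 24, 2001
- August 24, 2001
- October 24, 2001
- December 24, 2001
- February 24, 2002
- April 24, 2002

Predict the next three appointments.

June 24, 2002; August 24, 2002; October 24, 2002

The day-of-month is always 24 (61, 61, 61, 61, 62, 59 days between events).
So this recurs on the 24th of every 2 months.
June 2002: June 24, 2002.
Next: August 2002 → August 24, 2002.
October 2002: October 24, 2002.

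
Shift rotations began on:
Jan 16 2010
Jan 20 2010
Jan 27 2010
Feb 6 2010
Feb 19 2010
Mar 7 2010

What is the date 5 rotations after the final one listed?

Intervals are 4, 7, 10, 13, 16 days — an arithmetic progression with common difference 3.
Next gap: 19 days. Mar 7 2010 + 19 days = Mar 26 2010.
Next gap: 22 days. Mar 26 2010 + 22 days = Apr 17 2010.
Next gap: 25 days. Apr 17 2010 + 25 days = May 12 2010.
Next gap: 28 days. May 12 2010 + 28 days = Jun 9 2010.
Next gap: 31 days. Jun 9 2010 + 31 days = Jul 10 2010.

Jul 10 2010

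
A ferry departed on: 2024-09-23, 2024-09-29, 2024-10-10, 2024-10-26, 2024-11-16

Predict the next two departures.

Intervals are 6, 11, 16, 21 days — an arithmetic progression with common difference 5.
Next gap: 26 days. 2024-11-16 + 26 days = 2024-12-12.
Next gap: 31 days. 2024-12-12 + 31 days = 2025-01-12.

2024-12-12, 2025-01-12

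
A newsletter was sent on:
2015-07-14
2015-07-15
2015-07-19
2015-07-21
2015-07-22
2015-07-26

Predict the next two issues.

The gap pattern 1, 4, 2, 1, 4 repeats every 3 events.
These are the Tuesdays, Wednesdays and Sundays of each week.
The following Tuesday is 2015-07-28.
The following Wednesday is 2015-07-29.

2015-07-28, 2015-07-29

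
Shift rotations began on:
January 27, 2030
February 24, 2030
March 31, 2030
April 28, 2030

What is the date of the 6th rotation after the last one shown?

October 27, 2030

Every date is a Sunday; gaps 28, 35, 28 days.
Each is the last Sunday of its month (at least one falls on the 29th or later, ruling out '4th Sunday').
Last Sunday of May 2030: May 26, 2030.
Last Sunday of June 2030: June 30, 2030.
July 2030 ends with Sunday July 28, 2030.
August 2030 ends with Sunday August 25, 2030.
September 2030 ends with Sunday September 29, 2030.
Last Sunday of October 2030: October 27, 2030.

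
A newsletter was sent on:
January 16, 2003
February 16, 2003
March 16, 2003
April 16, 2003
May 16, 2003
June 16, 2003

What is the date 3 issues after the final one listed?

Each date is the 16th; the gaps (31, 28, 31, 30, 31) track the month lengths.
The rule is the 16th of each month.
Next: July 2003 → July 16, 2003.
August 2003: August 16, 2003.
Next: September 2003 → September 16, 2003.

September 16, 2003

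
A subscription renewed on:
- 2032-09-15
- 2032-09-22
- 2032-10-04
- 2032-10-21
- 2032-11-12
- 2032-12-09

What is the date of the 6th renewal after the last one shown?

2033-09-02

Gaps: 7, 12, 17, 22, 27 days — each gap is 5 larger than the previous one.
Next gap: 32 days. 2032-12-09 + 32 days = 2033-01-10.
Next gap: 37 days. 2033-01-10 + 37 days = 2033-02-16.
Next gap: 42 days. 2033-02-16 + 42 days = 2033-03-30.
Next gap: 47 days. 2033-03-30 + 47 days = 2033-05-16.
Next gap: 52 days. 2033-05-16 + 52 days = 2033-07-07.
Next gap: 57 days. 2033-07-07 + 57 days = 2033-09-02.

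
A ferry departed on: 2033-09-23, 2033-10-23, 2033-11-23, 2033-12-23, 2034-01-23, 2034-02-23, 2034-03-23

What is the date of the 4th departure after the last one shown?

2034-07-23

Gaps: 30, 31, 30, 31, 31, 28 days — not constant. Every event is on the 23rd of the month.
Pattern: the 23rd of each month.
Next: April 2034 → 2034-04-23.
May 2034: 2034-05-23.
June 2034: 2034-06-23.
Next: July 2034 → 2034-07-23.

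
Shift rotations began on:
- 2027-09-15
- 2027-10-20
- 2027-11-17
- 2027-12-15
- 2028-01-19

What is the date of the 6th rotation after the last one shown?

2028-07-19

Gaps: 35, 28, 28, 35 days — a mix of 28 and 35. Every date is a Wednesday.
Each is the 3rd Wednesday of its month.
3rd Wednesday of February 2028: 2028-02-16.
March 2028 — 3rd Wednesday is 2028-03-15.
3rd Wednesday of April 2028: 2028-04-19.
3rd Wednesday of May 2028: 2028-05-17.
3rd Wednesday of June 2028: 2028-06-21.
3rd Wednesday of July 2028: 2028-07-19.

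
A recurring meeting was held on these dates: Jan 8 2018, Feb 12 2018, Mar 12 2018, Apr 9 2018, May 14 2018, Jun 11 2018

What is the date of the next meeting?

These are Mondays at 28- or 35-day spacing (35, 28, 28, 35, 28).
The pattern: 2nd Monday of the month.
July 2018 — 2nd Monday is Jul 9 2018.

Jul 9 2018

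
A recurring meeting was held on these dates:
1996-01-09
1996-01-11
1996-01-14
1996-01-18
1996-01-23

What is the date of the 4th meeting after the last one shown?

The spacing grows by 1 each time: 2, 3, 4, 5 days.
Next gap: 6 days. 1996-01-23 + 6 days = 1996-01-29.
Next gap: 7 days. 1996-01-29 + 7 days = 1996-02-05.
Next gap: 8 days. 1996-02-05 + 8 days = 1996-02-13.
Next gap: 9 days. 1996-02-13 + 9 days = 1996-02-22.

1996-02-22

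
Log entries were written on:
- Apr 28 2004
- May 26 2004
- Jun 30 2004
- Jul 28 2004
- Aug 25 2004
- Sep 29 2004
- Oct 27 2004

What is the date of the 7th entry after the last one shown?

May 25 2005

All Wednesdays; the gaps (28, 35, 28, 28, 35, 28) vary with month length.
This is the last Wednesday of each month.
November 2004 ends with Wednesday Nov 24 2004.
Last Wednesday of December 2004: Dec 29 2004.
Last Wednesday of January 2005: Jan 26 2005.
Last Wednesday of February 2005: Feb 23 2005.
Last Wednesday of March 2005: Mar 30 2005.
April 2005 ends with Wednesday Apr 27 2005.
May 2005 ends with Wednesday May 25 2005.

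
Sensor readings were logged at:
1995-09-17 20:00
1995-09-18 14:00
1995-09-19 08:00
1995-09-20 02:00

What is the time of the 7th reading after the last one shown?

1995-09-25 08:00

Gaps: 18, 18, 18 hours — each event is 18 hours after the previous one.
1995-09-20 02:00 + 18 h = 1995-09-20 20:00.
1995-09-20 20:00 + 18 h = 1995-09-21 14:00.
1995-09-21 14:00 + 18 h = 1995-09-22 08:00.
1995-09-22 08:00 + 18 h = 1995-09-23 02:00.
1995-09-23 02:00 + 18 h = 1995-09-23 20:00.
1995-09-23 20:00 + 18 h = 1995-09-24 14:00.
1995-09-24 14:00 + 18 h = 1995-09-25 08:00.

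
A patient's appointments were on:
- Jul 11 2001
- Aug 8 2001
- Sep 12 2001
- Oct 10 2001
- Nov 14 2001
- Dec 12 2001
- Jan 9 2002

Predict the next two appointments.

Gaps: 28, 35, 28, 35, 28, 28 days — a mix of 28 and 35. Every date is a Wednesday.
Each is the 2nd Wednesday of its month.
February 2002 — 2nd Wednesday is Feb 13 2002.
2nd Wednesday of March 2002: Mar 13 2002.

Feb 13 2002, Mar 13 2002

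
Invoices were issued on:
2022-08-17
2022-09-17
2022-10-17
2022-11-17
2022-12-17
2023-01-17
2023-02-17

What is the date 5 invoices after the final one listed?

2023-07-17

Gaps: 31, 30, 31, 30, 31, 31 days — not constant. Every event is on the 17th of the month.
Pattern: the 17th of each month.
March 2023: 2023-03-17.
Next: April 2023 → 2023-04-17.
Next: May 2023 → 2023-05-17.
Next: June 2023 → 2023-06-17.
Next: July 2023 → 2023-07-17.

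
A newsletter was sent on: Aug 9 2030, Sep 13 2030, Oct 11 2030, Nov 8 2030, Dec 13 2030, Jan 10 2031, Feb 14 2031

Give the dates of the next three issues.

Mar 14 2031, Apr 11 2031, May 9 2031

These are Fridays at 28- or 35-day spacing (35, 28, 28, 35, 28, 35).
The pattern: 2nd Friday of the month.
March 2031 — 2nd Friday is Mar 14 2031.
April 2031 — 2nd Friday is Apr 11 2031.
2nd Friday of May 2031: May 9 2031.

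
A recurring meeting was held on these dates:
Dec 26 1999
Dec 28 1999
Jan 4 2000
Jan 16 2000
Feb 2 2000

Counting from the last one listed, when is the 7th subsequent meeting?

Gaps: 2, 7, 12, 17 days — each gap is 5 larger than the previous one.
Next gap: 22 days. Feb 2 2000 + 22 days = Feb 24 2000.
Next gap: 27 days. Feb 24 2000 + 27 days = Mar 22 2000.
Next gap: 32 days. Mar 22 2000 + 32 days = Apr 23 2000.
Next gap: 37 days. Apr 23 2000 + 37 days = May 30 2000.
Next gap: 42 days. May 30 2000 + 42 days = Jul 11 2000.
Next gap: 47 days. Jul 11 2000 + 47 days = Aug 27 2000.
Next gap: 52 days. Aug 27 2000 + 52 days = Oct 18 2000.

Oct 18 2000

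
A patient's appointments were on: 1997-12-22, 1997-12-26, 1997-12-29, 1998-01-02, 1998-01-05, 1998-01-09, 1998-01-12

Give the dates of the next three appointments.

1998-01-16, 1998-01-19, 1998-01-23

The gap pattern 4, 3, 4, 3, 4, 3 repeats every 2 events.
These are the Mondays and Fridays of each week.
Next Friday: 1998-01-16.
Next Monday: 1998-01-19.
Next Friday: 1998-01-23.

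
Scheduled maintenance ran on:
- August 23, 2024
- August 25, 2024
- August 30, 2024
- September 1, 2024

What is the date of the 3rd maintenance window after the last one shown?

September 13, 2024

The gap pattern 2, 5, 2 repeats every 2 events.
These are the Fridays and Sundays of each week.
The following Friday is September 6, 2024.
Next Sunday: September 8, 2024.
The following Friday is September 13, 2024.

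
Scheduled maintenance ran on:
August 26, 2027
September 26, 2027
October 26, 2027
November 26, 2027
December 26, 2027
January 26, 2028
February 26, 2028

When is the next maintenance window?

Gaps: 31, 30, 31, 30, 31, 31 days — not constant. Every event is on the 26th of the month.
Pattern: the 26th of each month.
March 2028: March 26, 2028.

March 26, 2028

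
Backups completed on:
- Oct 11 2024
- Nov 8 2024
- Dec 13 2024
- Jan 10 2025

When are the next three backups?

Feb 14 2025, Mar 14 2025, Apr 11 2025

These are Fridays at 28- or 35-day spacing (28, 35, 28).
The pattern: 2nd Friday of the month.
February 2025 — 2nd Friday is Feb 14 2025.
2nd Friday of March 2025: Mar 14 2025.
April 2025 — 2nd Friday is Apr 11 2025.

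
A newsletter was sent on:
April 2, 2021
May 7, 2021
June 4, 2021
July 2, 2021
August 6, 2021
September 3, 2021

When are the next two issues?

These are Fridays at 28- or 35-day spacing (35, 28, 28, 35, 28).
The pattern: 1st Friday of the month.
1st Friday of October 2021: October 1, 2021.
November 2021 — 1st Friday is November 5, 2021.

October 1, 2021; November 5, 2021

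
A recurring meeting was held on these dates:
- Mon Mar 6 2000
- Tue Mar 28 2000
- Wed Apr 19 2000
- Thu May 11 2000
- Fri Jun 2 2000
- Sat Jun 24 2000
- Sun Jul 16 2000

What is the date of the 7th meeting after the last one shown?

The spacing is 22, 22, 22, 22, 22, 22 days — always 22 days.
Sun Jul 16 2000 + 22 days = Mon Aug 7 2000.
Mon Aug 7 2000 + 22 days = Tue Aug 29 2000.
Tue Aug 29 2000 + 22 days = Wed Sep 20 2000.
Wed Sep 20 2000 + 22 days = Thu Oct 12 2000.
Thu Oct 12 2000 + 22 days = Fri Nov 3 2000.
Fri Nov 3 2000 + 22 days = Sat Nov 25 2000.
Sat Nov 25 2000 + 22 days = Sun Dec 17 2000.

Sun Dec 17 2000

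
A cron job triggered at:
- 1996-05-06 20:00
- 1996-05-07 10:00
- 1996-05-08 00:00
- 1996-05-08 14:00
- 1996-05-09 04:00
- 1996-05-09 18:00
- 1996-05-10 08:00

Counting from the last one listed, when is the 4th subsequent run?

1996-05-12 16:00

The interval is a steady 14 hours (14, 14, 14, 14, 14, 14).
1996-05-10 08:00 + 14 h = 1996-05-10 22:00.
1996-05-10 22:00 + 14 h = 1996-05-11 12:00.
1996-05-11 12:00 + 14 h = 1996-05-12 02:00.
1996-05-12 02:00 + 14 h = 1996-05-12 16:00.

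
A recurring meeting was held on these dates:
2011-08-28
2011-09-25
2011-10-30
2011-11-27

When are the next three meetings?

2011-12-25, 2012-01-29, 2012-02-26

Every date is a Sunday; gaps 28, 35, 28 days.
Each is the last Sunday of its month (at least one falls on the 29th or later, ruling out '4th Sunday').
Last Sunday of December 2011: 2011-12-25.
January 2012 ends with Sunday 2012-01-29.
Last Sunday of February 2012: 2012-02-26.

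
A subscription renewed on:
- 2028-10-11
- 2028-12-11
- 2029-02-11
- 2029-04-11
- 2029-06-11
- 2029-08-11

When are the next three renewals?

Gaps: 61, 62, 59, 61, 61 days — not constant. Every event is on the 11th of the month.
Pattern: the 11th of every 2 months.
Next: October 2029 → 2029-10-11.
December 2029: 2029-12-11.
February 2030: 2030-02-11.

2029-10-11, 2029-12-11, 2030-02-11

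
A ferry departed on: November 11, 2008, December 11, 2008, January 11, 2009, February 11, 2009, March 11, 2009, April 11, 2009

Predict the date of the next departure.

May 11, 2009

Each date is the 11th; the gaps (30, 31, 31, 28, 31) track the month lengths.
The rule is the 11th of each month.
May 2009: May 11, 2009.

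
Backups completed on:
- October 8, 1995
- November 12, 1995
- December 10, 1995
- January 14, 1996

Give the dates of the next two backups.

February 11, 1996; March 10, 1996

These are Sundays at 28- or 35-day spacing (35, 28, 35).
The pattern: 2nd Sunday of the month.
February 1996 — 2nd Sunday is February 11, 1996.
2nd Sunday of March 1996: March 10, 1996.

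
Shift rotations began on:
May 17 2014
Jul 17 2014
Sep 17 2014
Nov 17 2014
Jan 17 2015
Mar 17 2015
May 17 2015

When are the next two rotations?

Jul 17 2015, Sep 17 2015

Each date is the 17th; the gaps (61, 62, 61, 61, 59, 61) track the month lengths.
The rule is the 17th of every 2 months.
Next: July 2015 → Jul 17 2015.
Next: September 2015 → Sep 17 2015.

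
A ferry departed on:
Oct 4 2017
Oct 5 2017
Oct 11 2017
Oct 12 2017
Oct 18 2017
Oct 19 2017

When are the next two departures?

Every event lands on a Wednesday or Thursday (gaps cycle 1, 6, 1, 6, 1).
So the schedule is: every Wednesday and Thursday.
Next Wednesday: Oct 25 2017.
Next Thursday: Oct 26 2017.

Oct 25 2017, Oct 26 2017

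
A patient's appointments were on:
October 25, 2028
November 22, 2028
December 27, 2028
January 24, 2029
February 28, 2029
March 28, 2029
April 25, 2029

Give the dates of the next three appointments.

May 23, 2029; June 27, 2029; July 25, 2029

All dates are Wednesdays, 28, 35, 28, 35, 28, 28 days apart.
Specifically, the 4th Wednesday of each month.
May 2029 — 4th Wednesday is May 23, 2029.
4th Wednesday of June 2029: June 27, 2029.
July 2029 — 4th Wednesday is July 25, 2029.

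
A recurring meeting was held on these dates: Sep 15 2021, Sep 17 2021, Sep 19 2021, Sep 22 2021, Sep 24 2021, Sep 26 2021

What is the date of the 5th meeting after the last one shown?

The gap pattern 2, 2, 3, 2, 2 repeats every 3 events.
These are the Wednesdays, Fridays and Sundays of each week.
Next Wednesday: Sep 29 2021.
The following Friday is Oct 1 2021.
Next Sunday: Oct 3 2021.
The following Wednesday is Oct 6 2021.
The following Friday is Oct 8 2021.

Oct 8 2021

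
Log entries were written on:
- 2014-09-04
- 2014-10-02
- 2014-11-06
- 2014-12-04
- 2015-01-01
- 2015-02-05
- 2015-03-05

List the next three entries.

All dates are Thursdays, 28, 35, 28, 28, 35, 28 days apart.
Specifically, the 1st Thursday of each month.
1st Thursday of April 2015: 2015-04-02.
May 2015 — 1st Thursday is 2015-05-07.
1st Thursday of June 2015: 2015-06-04.

2015-04-02, 2015-05-07, 2015-06-04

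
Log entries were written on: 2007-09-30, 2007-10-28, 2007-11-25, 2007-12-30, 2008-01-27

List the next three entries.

These are Sundays with 28, 28, 35, 28-day gaps.
Each is the final Sunday of its month — 2007-09-30 is past the 28th, so '4th Sunday' doesn't fit.
Last Sunday of February 2008: 2008-02-24.
March 2008 ends with Sunday 2008-03-30.
Last Sunday of April 2008: 2008-04-27.

2008-02-24, 2008-03-30, 2008-04-27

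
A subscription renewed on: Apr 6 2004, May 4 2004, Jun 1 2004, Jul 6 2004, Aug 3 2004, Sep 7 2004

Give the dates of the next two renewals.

Oct 5 2004, Nov 2 2004

Gaps: 28, 28, 35, 28, 35 days — a mix of 28 and 35. Every date is a Tuesday.
Each is the 1st Tuesday of its month.
1st Tuesday of October 2004: Oct 5 2004.
1st Tuesday of November 2004: Nov 2 2004.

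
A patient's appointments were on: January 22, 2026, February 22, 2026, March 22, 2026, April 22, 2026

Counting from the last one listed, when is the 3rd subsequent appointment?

July 22, 2026

The day-of-month is always 22 (31, 28, 31 days between events).
So this recurs on the 22nd of each month.
Next: May 2026 → May 22, 2026.
June 2026: June 22, 2026.
July 2026: July 22, 2026.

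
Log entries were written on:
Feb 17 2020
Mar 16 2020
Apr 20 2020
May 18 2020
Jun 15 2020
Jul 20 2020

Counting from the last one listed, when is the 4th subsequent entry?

All dates are Mondays, 28, 35, 28, 28, 35 days apart.
Specifically, the 3rd Monday of each month.
August 2020 — 3rd Monday is Aug 17 2020.
3rd Monday of September 2020: Sep 21 2020.
October 2020 — 3rd Monday is Oct 19 2020.
November 2020 — 3rd Monday is Nov 16 2020.

Nov 16 2020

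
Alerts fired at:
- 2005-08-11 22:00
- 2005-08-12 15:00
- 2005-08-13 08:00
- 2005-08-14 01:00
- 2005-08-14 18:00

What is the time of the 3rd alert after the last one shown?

2005-08-16 21:00

The interval is a steady 17 hours (17, 17, 17, 17).
2005-08-14 18:00 + 17 h = 2005-08-15 11:00.
2005-08-15 11:00 + 17 h = 2005-08-16 04:00.
2005-08-16 04:00 + 17 h = 2005-08-16 21:00.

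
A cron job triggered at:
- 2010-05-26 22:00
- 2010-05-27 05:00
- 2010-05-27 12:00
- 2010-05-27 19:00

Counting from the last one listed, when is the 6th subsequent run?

Spacing: 7, 7, 7 h — constant 7 h.
2010-05-27 19:00 + 7 h = 2010-05-28 02:00.
2010-05-28 02:00 + 7 h = 2010-05-28 09:00.
2010-05-28 09:00 + 7 h = 2010-05-28 16:00.
2010-05-28 16:00 + 7 h = 2010-05-28 23:00.
2010-05-28 23:00 + 7 h = 2010-05-29 06:00.
2010-05-29 06:00 + 7 h = 2010-05-29 13:00.

2010-05-29 13:00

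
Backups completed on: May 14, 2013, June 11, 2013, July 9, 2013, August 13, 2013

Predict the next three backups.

Gaps: 28, 28, 35 days — a mix of 28 and 35. Every date is a Tuesday.
Each is the 2nd Tuesday of its month.
2nd Tuesday of September 2013: September 10, 2013.
2nd Tuesday of October 2013: October 8, 2013.
2nd Tuesday of November 2013: November 12, 2013.

September 10, 2013; October 8, 2013; November 12, 2013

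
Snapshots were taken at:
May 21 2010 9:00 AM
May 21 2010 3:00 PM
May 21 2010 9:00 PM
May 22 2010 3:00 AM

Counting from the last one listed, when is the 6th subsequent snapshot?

May 23 2010 3:00 PM

Spacing: 6, 6, 6 h — constant 6 h.
May 22 2010 3:00 AM + 6 h = May 22 2010 9:00 AM.
May 22 2010 9:00 AM + 6 h = May 22 2010 3:00 PM.
May 22 2010 3:00 PM + 6 h = May 22 2010 9:00 PM.
May 22 2010 9:00 PM + 6 h = May 23 2010 3:00 AM.
May 23 2010 3:00 AM + 6 h = May 23 2010 9:00 AM.
May 23 2010 9:00 AM + 6 h = May 23 2010 3:00 PM.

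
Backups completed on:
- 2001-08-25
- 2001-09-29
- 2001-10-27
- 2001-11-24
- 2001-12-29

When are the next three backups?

All Saturdays; the gaps (35, 28, 28, 35) vary with month length.
This is the last Saturday of each month.
January 2002 ends with Saturday 2002-01-26.
February 2002 ends with Saturday 2002-02-23.
Last Saturday of March 2002: 2002-03-30.

2002-01-26, 2002-02-23, 2002-03-30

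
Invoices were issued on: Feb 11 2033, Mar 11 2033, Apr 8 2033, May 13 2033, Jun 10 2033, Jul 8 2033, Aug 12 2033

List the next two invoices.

All dates are Fridays, 28, 28, 35, 28, 28, 35 days apart.
Specifically, the 2nd Friday of each month.
2nd Friday of September 2033: Sep 9 2033.
2nd Friday of October 2033: Oct 14 2033.

Sep 9 2033, Oct 14 2033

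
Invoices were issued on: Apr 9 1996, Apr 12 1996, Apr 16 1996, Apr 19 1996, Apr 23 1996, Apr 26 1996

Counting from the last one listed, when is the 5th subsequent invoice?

May 14 1996

The gap pattern 3, 4, 3, 4, 3 repeats every 2 events.
These are the Tuesdays and Fridays of each week.
The following Tuesday is Apr 30 1996.
The following Friday is May 3 1996.
The following Tuesday is May 7 1996.
Next Friday: May 10 1996.
The following Tuesday is May 14 1996.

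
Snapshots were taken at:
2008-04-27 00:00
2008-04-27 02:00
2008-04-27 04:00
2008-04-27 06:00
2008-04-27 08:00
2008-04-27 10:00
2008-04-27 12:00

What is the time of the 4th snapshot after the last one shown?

2008-04-27 20:00

Gaps: 2, 2, 2, 2, 2, 2 hours — each event is 2 hours after the previous one.
2008-04-27 12:00 + 2 h = 2008-04-27 14:00.
2008-04-27 14:00 + 2 h = 2008-04-27 16:00.
2008-04-27 16:00 + 2 h = 2008-04-27 18:00.
2008-04-27 18:00 + 2 h = 2008-04-27 20:00.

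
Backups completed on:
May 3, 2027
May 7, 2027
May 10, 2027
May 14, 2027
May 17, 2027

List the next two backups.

May 21, 2027; May 24, 2027

Gaps: 4, 3, 4, 3 days — not constant, but cyclic with period 2.
The events fall on every Monday and Friday.
Next Friday: May 21, 2027.
Next Monday: May 24, 2027.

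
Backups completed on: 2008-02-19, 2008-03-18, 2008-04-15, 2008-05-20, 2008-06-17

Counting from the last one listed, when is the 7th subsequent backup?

These are Tuesdays at 28- or 35-day spacing (28, 28, 35, 28).
The pattern: 3rd Tuesday of the month.
July 2008 — 3rd Tuesday is 2008-07-15.
3rd Tuesday of August 2008: 2008-08-19.
3rd Tuesday of September 2008: 2008-09-16.
3rd Tuesday of October 2008: 2008-10-21.
November 2008 — 3rd Tuesday is 2008-11-18.
December 2008 — 3rd Tuesday is 2008-12-16.
January 2009 — 3rd Tuesday is 2009-01-20.

2009-01-20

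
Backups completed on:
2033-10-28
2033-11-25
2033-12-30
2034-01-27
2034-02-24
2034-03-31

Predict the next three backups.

2034-04-28, 2034-05-26, 2034-06-30

All Fridays; the gaps (28, 35, 28, 28, 35) vary with month length.
This is the last Friday of each month.
April 2034 ends with Friday 2034-04-28.
Last Friday of May 2034: 2034-05-26.
Last Friday of June 2034: 2034-06-30.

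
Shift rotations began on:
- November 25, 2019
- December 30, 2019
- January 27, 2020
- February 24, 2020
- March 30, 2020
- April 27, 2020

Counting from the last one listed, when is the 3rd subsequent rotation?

Every date is a Monday; gaps 35, 28, 28, 35, 28 days.
Each is the last Monday of its month (at least one falls on the 29th or later, ruling out '4th Monday').
May 2020 ends with Monday May 25, 2020.
Last Monday of June 2020: June 29, 2020.
Last Monday of July 2020: July 27, 2020.

July 27, 2020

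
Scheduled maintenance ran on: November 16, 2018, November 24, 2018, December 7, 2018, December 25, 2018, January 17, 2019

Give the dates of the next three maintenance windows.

The spacing grows by 5 each time: 8, 13, 18, 23 days.
Next gap: 28 days. January 17, 2019 + 28 days = February 14, 2019.
Next gap: 33 days. February 14, 2019 + 33 days = March 19, 2019.
Next gap: 38 days. March 19, 2019 + 38 days = April 26, 2019.

February 14, 2019; March 19, 2019; April 26, 2019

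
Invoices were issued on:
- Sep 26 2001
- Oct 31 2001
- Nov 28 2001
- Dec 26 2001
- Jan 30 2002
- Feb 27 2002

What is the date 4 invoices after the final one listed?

All Wednesdays; the gaps (35, 28, 28, 35, 28) vary with month length.
This is the last Wednesday of each month.
Last Wednesday of March 2002: Mar 27 2002.
Last Wednesday of April 2002: Apr 24 2002.
Last Wednesday of May 2002: May 29 2002.
June 2002 ends with Wednesday Jun 26 2002.

Jun 26 2002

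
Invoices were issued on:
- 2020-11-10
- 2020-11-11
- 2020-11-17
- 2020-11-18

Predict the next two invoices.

2020-11-24, 2020-11-25

Every event lands on a Tuesday or Wednesday (gaps cycle 1, 6, 1).
So the schedule is: every Tuesday and Wednesday.
Next Tuesday: 2020-11-24.
The following Wednesday is 2020-11-25.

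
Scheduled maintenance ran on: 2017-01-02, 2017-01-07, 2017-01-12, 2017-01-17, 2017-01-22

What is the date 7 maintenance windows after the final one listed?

2017-02-26

Every event comes 5 days after the last (5, 5, 5, 5).
2017-01-22 + 5 days = 2017-01-27.
2017-01-27 + 5 days = 2017-02-01.
2017-02-01 + 5 days = 2017-02-06.
2017-02-06 + 5 days = 2017-02-11.
2017-02-11 + 5 days = 2017-02-16.
2017-02-16 + 5 days = 2017-02-21.
2017-02-21 + 5 days = 2017-02-26.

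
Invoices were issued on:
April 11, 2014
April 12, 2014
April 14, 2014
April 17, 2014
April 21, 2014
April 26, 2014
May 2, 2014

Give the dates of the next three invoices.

Intervals are 1, 2, 3, 4, 5, 6 days — an arithmetic progression with common difference 1.
Next gap: 7 days. May 2, 2014 + 7 days = May 9, 2014.
Next gap: 8 days. May 9, 2014 + 8 days = May 17, 2014.
Next gap: 9 days. May 17, 2014 + 9 days = May 26, 2014.

May 9, 2014; May 17, 2014; May 26, 2014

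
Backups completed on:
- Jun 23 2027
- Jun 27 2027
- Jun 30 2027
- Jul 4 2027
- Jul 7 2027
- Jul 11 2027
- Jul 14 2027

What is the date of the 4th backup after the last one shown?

Every event lands on a Wednesday or Sunday (gaps cycle 4, 3, 4, 3, 4, 3).
So the schedule is: every Wednesday and Sunday.
Next Sunday: Jul 18 2027.
The following Wednesday is Jul 21 2027.
Next Sunday: Jul 25 2027.
The following Wednesday is Jul 28 2027.

Jul 28 2027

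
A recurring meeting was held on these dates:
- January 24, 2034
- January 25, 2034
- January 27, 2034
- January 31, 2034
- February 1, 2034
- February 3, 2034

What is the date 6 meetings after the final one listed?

Gaps: 1, 2, 4, 1, 2 days — not constant, but cyclic with period 3.
The events fall on every Tuesday, Wednesday and Friday.
The following Tuesday is February 7, 2034.
The following Wednesday is February 8, 2034.
The following Friday is February 10, 2034.
Next Tuesday: February 14, 2034.
The following Wednesday is February 15, 2034.
The following Friday is February 17, 2034.

February 17, 2034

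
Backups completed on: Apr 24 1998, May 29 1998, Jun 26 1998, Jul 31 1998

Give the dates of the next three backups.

Every date is a Friday; gaps 35, 28, 35 days.
Each is the last Friday of its month (at least one falls on the 29th or later, ruling out '4th Friday').
Last Friday of August 1998: Aug 28 1998.
Last Friday of September 1998: Sep 25 1998.
Last Friday of October 1998: Oct 30 1998.

Aug 28 1998, Sep 25 1998, Oct 30 1998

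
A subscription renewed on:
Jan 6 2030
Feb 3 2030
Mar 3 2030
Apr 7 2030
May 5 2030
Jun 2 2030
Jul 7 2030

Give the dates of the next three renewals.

All dates are Sundays, 28, 28, 35, 28, 28, 35 days apart.
Specifically, the 1st Sunday of each month.
August 2030 — 1st Sunday is Aug 4 2030.
September 2030 — 1st Sunday is Sep 1 2030.
1st Sunday of October 2030: Oct 6 2030.

Aug 4 2030, Sep 1 2030, Oct 6 2030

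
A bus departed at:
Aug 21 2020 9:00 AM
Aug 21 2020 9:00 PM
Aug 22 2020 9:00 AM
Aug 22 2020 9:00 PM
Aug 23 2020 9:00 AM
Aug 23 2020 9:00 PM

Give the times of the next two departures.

Gaps: 12, 12, 12, 12, 12 hours — each event is 12 hours after the previous one.
Aug 23 2020 9:00 PM + 12 h = Aug 24 2020 9:00 AM.
Aug 24 2020 9:00 AM + 12 h = Aug 24 2020 9:00 PM.

Aug 24 2020 9:00 AM, Aug 24 2020 9:00 PM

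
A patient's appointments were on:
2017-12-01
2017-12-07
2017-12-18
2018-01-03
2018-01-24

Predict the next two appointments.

The spacing grows by 5 each time: 6, 11, 16, 21 days.
Next gap: 26 days. 2018-01-24 + 26 days = 2018-02-19.
Next gap: 31 days. 2018-02-19 + 31 days = 2018-03-22.

2018-02-19, 2018-03-22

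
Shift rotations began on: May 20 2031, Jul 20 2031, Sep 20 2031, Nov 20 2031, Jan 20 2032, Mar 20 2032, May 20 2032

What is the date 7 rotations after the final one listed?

Gaps: 61, 62, 61, 61, 60, 61 days — not constant. Every event is on the 20th of the month.
Pattern: the 20th of every 2 months.
Next: July 2032 → Jul 20 2032.
Next: September 2032 → Sep 20 2032.
Next: November 2032 → Nov 20 2032.
Next: January 2033 → Jan 20 2033.
Next: March 2033 → Mar 20 2033.
May 2033: May 20 2033.
July 2033: Jul 20 2033.

Jul 20 2033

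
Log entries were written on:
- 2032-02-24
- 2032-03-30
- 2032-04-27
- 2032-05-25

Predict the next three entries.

All Tuesdays; the gaps (35, 28, 28) vary with month length.
This is the last Tuesday of each month.
Last Tuesday of June 2032: 2032-06-29.
Last Tuesday of July 2032: 2032-07-27.
Last Tuesday of August 2032: 2032-08-31.

2032-06-29, 2032-07-27, 2032-08-31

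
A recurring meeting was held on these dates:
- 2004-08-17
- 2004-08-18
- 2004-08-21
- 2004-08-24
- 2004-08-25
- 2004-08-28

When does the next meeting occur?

2004-08-31

Every event lands on a Tuesday or Wednesday or Saturday (gaps cycle 1, 3, 3, 1, 3).
So the schedule is: every Tuesday, Wednesday and Saturday.
The following Tuesday is 2004-08-31.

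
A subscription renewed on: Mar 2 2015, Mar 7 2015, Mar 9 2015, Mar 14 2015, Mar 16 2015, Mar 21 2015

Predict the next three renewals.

Mar 23 2015, Mar 28 2015, Mar 30 2015

Every event lands on a Monday or Saturday (gaps cycle 5, 2, 5, 2, 5).
So the schedule is: every Monday and Saturday.
Next Monday: Mar 23 2015.
The following Saturday is Mar 28 2015.
The following Monday is Mar 30 2015.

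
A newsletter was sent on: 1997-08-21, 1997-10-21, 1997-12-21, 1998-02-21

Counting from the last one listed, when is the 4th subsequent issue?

The day-of-month is always 21 (61, 61, 62 days between events).
So this recurs on the 21st of every 2 months.
April 1998: 1998-04-21.
Next: June 1998 → 1998-06-21.
August 1998: 1998-08-21.
October 1998: 1998-10-21.

1998-10-21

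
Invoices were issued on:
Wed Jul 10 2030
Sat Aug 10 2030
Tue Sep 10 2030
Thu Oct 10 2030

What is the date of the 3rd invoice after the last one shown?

Fri Jan 10 2031

Each date is the 10th; the gaps (31, 31, 30) track the month lengths.
The rule is the 10th of each month.
November 2030: Sun Nov 10 2030.
Next: December 2030 → Tue Dec 10 2030.
January 2031: Fri Jan 10 2031.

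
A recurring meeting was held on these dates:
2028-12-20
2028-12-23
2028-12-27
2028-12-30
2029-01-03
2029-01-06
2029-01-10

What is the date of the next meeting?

Every event lands on a Wednesday or Saturday (gaps cycle 3, 4, 3, 4, 3, 4).
So the schedule is: every Wednesday and Saturday.
Next Saturday: 2029-01-13.

2029-01-13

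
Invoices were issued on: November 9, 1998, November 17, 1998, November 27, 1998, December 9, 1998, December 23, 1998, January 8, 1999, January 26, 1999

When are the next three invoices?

Gaps: 8, 10, 12, 14, 16, 18 days — each gap is 2 larger than the previous one.
Next gap: 20 days. January 26, 1999 + 20 days = February 15, 1999.
Next gap: 22 days. February 15, 1999 + 22 days = March 9, 1999.
Next gap: 24 days. March 9, 1999 + 24 days = April 2, 1999.

February 15, 1999; March 9, 1999; April 2, 1999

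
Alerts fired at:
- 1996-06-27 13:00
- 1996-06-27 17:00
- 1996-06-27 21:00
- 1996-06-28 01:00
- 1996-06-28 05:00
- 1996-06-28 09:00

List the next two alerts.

1996-06-28 13:00, 1996-06-28 17:00

The interval is a steady 4 hours (4, 4, 4, 4, 4).
1996-06-28 09:00 + 4 h = 1996-06-28 13:00.
1996-06-28 13:00 + 4 h = 1996-06-28 17:00.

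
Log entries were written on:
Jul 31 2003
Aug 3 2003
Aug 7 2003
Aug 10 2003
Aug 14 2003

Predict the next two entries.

Gaps: 3, 4, 3, 4 days — not constant, but cyclic with period 2.
The events fall on every Thursday and Sunday.
The following Sunday is Aug 17 2003.
The following Thursday is Aug 21 2003.

Aug 17 2003, Aug 21 2003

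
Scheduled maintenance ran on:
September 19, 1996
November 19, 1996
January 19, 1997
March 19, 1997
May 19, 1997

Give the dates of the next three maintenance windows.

The day-of-month is always 19 (61, 61, 59, 61 days between events).
So this recurs on the 19th of every 2 months.
Next: July 1997 → July 19, 1997.
September 1997: September 19, 1997.
Next: November 1997 → November 19, 1997.

July 19, 1997; September 19, 1997; November 19, 1997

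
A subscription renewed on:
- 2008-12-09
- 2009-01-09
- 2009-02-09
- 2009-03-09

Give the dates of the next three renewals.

2009-04-09, 2009-05-09, 2009-06-09

Each date is the 9th; the gaps (31, 31, 28) track the month lengths.
The rule is the 9th of each month.
Next: April 2009 → 2009-04-09.
May 2009: 2009-05-09.
Next: June 2009 → 2009-06-09.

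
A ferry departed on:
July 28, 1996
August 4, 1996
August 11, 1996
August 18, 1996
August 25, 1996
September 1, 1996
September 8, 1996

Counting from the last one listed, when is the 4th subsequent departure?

Gaps between consecutive events: 7, 7, 7, 7, 7, 7 days — a constant 7-day interval.
September 8, 1996 + 7 days = September 15, 1996.
September 15, 1996 + 7 days = September 22, 1996.
September 22, 1996 + 7 days = September 29, 1996.
September 29, 1996 + 7 days = October 6, 1996.

October 6, 1996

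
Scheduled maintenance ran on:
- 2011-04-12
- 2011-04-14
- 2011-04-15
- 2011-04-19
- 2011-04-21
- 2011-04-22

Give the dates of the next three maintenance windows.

Gaps: 2, 1, 4, 2, 1 days — not constant, but cyclic with period 3.
The events fall on every Tuesday, Thursday and Friday.
Next Tuesday: 2011-04-26.
Next Thursday: 2011-04-28.
The following Friday is 2011-04-29.

2011-04-26, 2011-04-28, 2011-04-29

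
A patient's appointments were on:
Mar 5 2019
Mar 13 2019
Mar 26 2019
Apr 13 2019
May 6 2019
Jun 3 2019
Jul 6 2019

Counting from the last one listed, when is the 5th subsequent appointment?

Gaps: 8, 13, 18, 23, 28, 33 days — each gap is 5 larger than the previous one.
Next gap: 38 days. Jul 6 2019 + 38 days = Aug 13 2019.
Next gap: 43 days. Aug 13 2019 + 43 days = Sep 25 2019.
Next gap: 48 days. Sep 25 2019 + 48 days = Nov 12 2019.
Next gap: 53 days. Nov 12 2019 + 53 days = Jan 4 2020.
Next gap: 58 days. Jan 4 2020 + 58 days = Mar 2 2020.

Mar 2 2020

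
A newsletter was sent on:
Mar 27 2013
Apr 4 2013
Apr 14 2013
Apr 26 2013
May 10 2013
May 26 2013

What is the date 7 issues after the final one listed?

Nov 10 2013

The spacing grows by 2 each time: 8, 10, 12, 14, 16 days.
Next gap: 18 days. May 26 2013 + 18 days = Jun 13 2013.
Next gap: 20 days. Jun 13 2013 + 20 days = Jul 3 2013.
Next gap: 22 days. Jul 3 2013 + 22 days = Jul 25 2013.
Next gap: 24 days. Jul 25 2013 + 24 days = Aug 18 2013.
Next gap: 26 days. Aug 18 2013 + 26 days = Sep 13 2013.
Next gap: 28 days. Sep 13 2013 + 28 days = Oct 11 2013.
Next gap: 30 days. Oct 11 2013 + 30 days = Nov 10 2013.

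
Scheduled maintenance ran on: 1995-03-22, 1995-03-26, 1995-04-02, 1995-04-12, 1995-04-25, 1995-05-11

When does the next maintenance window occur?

1995-05-30

Intervals are 4, 7, 10, 13, 16 days — an arithmetic progression with common difference 3.
Next gap: 19 days. 1995-05-11 + 19 days = 1995-05-30.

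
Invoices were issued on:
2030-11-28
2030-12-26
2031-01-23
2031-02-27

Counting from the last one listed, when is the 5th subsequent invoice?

These are Thursdays at 28- or 35-day spacing (28, 28, 35).
The pattern: 4th Thursday of the month.
4th Thursday of March 2031: 2031-03-27.
4th Thursday of April 2031: 2031-04-24.
May 2031 — 4th Thursday is 2031-05-22.
4th Thursday of June 2031: 2031-06-26.
July 2031 — 4th Thursday is 2031-07-24.

2031-07-24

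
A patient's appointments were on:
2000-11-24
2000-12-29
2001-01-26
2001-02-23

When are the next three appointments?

2001-03-30, 2001-04-27, 2001-05-25

Every date is a Friday; gaps 35, 28, 28 days.
Each is the last Friday of its month (at least one falls on the 29th or later, ruling out '4th Friday').
March 2001 ends with Friday 2001-03-30.
April 2001 ends with Friday 2001-04-27.
May 2001 ends with Friday 2001-05-25.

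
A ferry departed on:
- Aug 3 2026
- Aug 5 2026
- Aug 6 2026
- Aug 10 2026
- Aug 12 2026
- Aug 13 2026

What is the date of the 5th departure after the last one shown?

Aug 26 2026

Every event lands on a Monday or Wednesday or Thursday (gaps cycle 2, 1, 4, 2, 1).
So the schedule is: every Monday, Wednesday and Thursday.
The following Monday is Aug 17 2026.
Next Wednesday: Aug 19 2026.
The following Thursday is Aug 20 2026.
The following Monday is Aug 24 2026.
The following Wednesday is Aug 26 2026.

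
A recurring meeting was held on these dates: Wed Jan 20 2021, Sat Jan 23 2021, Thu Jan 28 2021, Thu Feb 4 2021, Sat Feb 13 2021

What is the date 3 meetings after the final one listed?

Wed Mar 24 2021

The spacing grows by 2 each time: 3, 5, 7, 9 days.
Next gap: 11 days. Sat Feb 13 2021 + 11 days = Wed Feb 24 2021.
Next gap: 13 days. Wed Feb 24 2021 + 13 days = Tue Mar 9 2021.
Next gap: 15 days. Tue Mar 9 2021 + 15 days = Wed Mar 24 2021.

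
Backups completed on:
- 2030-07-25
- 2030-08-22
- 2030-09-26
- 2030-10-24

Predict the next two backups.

Gaps: 28, 35, 28 days — a mix of 28 and 35. Every date is a Thursday.
Each is the 4th Thursday of its month.
November 2030 — 4th Thursday is 2030-11-28.
December 2030 — 4th Thursday is 2030-12-26.

2030-11-28, 2030-12-26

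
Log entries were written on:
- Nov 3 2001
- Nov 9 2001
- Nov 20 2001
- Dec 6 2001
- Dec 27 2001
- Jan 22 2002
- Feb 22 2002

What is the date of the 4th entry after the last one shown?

Aug 15 2002

Intervals are 6, 11, 16, 21, 26, 31 days — an arithmetic progression with common difference 5.
Next gap: 36 days. Feb 22 2002 + 36 days = Mar 30 2002.
Next gap: 41 days. Mar 30 2002 + 41 days = May 10 2002.
Next gap: 46 days. May 10 2002 + 46 days = Jun 25 2002.
Next gap: 51 days. Jun 25 2002 + 51 days = Aug 15 2002.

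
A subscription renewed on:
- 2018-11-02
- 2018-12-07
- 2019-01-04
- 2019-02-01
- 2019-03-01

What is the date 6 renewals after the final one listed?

2019-09-06

All dates are Fridays, 35, 28, 28, 28 days apart.
Specifically, the 1st Friday of each month.
April 2019 — 1st Friday is 2019-04-05.
May 2019 — 1st Friday is 2019-05-03.
June 2019 — 1st Friday is 2019-06-07.
July 2019 — 1st Friday is 2019-07-05.
1st Friday of August 2019: 2019-08-02.
1st Friday of September 2019: 2019-09-06.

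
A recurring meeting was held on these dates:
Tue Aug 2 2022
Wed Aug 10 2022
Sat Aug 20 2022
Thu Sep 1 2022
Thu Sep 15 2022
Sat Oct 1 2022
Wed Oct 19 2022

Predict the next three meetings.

Gaps: 8, 10, 12, 14, 16, 18 days — each gap is 2 larger than the previous one.
Next gap: 20 days. Wed Oct 19 2022 + 20 days = Tue Nov 8 2022.
Next gap: 22 days. Tue Nov 8 2022 + 22 days = Wed Nov 30 2022.
Next gap: 24 days. Wed Nov 30 2022 + 24 days = Sat Dec 24 2022.

Tue Nov 8 2022, Wed Nov 30 2022, Sat Dec 24 2022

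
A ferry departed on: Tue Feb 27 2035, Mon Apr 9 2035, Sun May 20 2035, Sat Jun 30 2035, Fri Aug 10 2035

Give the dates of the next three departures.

The spacing is 41, 41, 41, 41 days — always 41 days.
Fri Aug 10 2035 + 41 days = Thu Sep 20 2035.
Thu Sep 20 2035 + 41 days = Wed Oct 31 2035.
Wed Oct 31 2035 + 41 days = Tue Dec 11 2035.

Thu Sep 20 2035, Wed Oct 31 2035, Tue Dec 11 2035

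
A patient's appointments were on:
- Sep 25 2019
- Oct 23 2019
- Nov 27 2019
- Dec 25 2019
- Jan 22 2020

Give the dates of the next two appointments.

Feb 26 2020, Mar 25 2020

Gaps: 28, 35, 28, 28 days — a mix of 28 and 35. Every date is a Wednesday.
Each is the 4th Wednesday of its month.
February 2020 — 4th Wednesday is Feb 26 2020.
4th Wednesday of March 2020: Mar 25 2020.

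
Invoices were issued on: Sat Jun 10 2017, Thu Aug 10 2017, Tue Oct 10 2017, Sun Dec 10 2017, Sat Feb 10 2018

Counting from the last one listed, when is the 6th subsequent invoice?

Sun Feb 10 2019

Gaps: 61, 61, 61, 62 days — not constant. Every event is on the 10th of the month.
Pattern: the 10th of every 2 months.
Next: April 2018 → Tue Apr 10 2018.
Next: June 2018 → Sun Jun 10 2018.
August 2018: Fri Aug 10 2018.
Next: October 2018 → Wed Oct 10 2018.
Next: December 2018 → Mon Dec 10 2018.
February 2019: Sun Feb 10 2019.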